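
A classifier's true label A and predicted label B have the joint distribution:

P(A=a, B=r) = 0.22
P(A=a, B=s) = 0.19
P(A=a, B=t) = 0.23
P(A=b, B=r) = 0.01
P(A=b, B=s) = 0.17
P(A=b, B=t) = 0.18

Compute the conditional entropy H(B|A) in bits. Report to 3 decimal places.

1.427 bits

Chain rule: H(B|A) = H(A,B) − H(A).
Marginals: p(A) = (0.6400, 0.3600), p(B) = (0.2300, 0.3600, 0.4100).
H(A,B) = 2.3698 bits; H(A) = 0.9427 bits.
H(B|A) = 2.3698 − 0.9427 = 1.427 bits.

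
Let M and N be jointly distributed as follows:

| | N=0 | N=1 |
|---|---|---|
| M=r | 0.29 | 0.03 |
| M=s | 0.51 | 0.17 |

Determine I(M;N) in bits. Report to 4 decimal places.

Marginals: p(M) = (0.3200, 0.6800), p(N) = (0.8000, 0.2000).
I(M;N) = H(M) + H(N) − H(M,N).
H(M) = 0.9044, H(N) = 0.7219, H(M,N) = 1.5997.
I(M;N) = 0.9044 + 0.7219 − 1.5997 = 0.0266 bits.

0.0266 bits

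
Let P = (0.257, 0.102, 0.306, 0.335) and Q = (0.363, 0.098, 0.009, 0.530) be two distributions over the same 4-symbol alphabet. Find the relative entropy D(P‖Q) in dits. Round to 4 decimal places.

D(P‖Q) = Σ p·log₁₀(p/q).
  0.257·log₁₀(0.257/0.363) = -0.03854
  0.102·log₁₀(0.102/0.098) = 0.00177
  0.306·log₁₀(0.306/0.009) = 0.46863
  0.335·log₁₀(0.335/0.530) = -0.06674
D(P‖Q) = 0.3651 dits.

0.3651 dits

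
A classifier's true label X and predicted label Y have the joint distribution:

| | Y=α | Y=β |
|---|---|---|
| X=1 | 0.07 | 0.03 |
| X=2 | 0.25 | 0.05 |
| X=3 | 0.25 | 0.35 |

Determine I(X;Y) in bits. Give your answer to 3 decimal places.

Marginals: p(X) = (0.1000, 0.3000, 0.6000), p(Y) = (0.5700, 0.4300).
I(X;Y) = H(X) + H(Y) − H(X,Y).
H(X) = 1.2955, H(Y) = 0.9858, H(X,Y) = 2.1665.
I(X;Y) = 1.2955 + 0.9858 − 2.1665 = 0.115 bits.

0.115 bits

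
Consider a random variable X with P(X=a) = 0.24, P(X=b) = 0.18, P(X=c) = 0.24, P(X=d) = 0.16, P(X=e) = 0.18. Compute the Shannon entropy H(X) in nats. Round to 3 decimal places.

H(X) = −Σ p·ln p.
  −(0.24)·ln(0.24) = 0.3425
  −(0.18)·ln(0.18) = 0.3087
  −(0.24)·ln(0.24) = 0.3425
  −(0.16)·ln(0.16) = 0.2932
  −(0.18)·ln(0.18) = 0.3087
Sum: 0.3425 + 0.3087 + 0.3425 + 0.2932 + 0.3087 = 1.596 nats.

1.596 nats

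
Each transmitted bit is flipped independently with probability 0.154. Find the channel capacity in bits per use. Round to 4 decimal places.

0.3802 bits

Binary symmetric channel: C = 1 − h₂(ε) where h₂ is the binary entropy function.
h₂(0.154) = −0.154·log₂0.154 − 0.846·log₂0.846 = 0.6198.
C = 1 − 0.6198 = 0.3802 bits per channel use.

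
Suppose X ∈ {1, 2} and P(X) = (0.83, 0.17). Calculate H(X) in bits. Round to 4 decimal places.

0.6577 bits

H(X) = −Σ p·log₂ p.
  −(0.83)·log₂(0.83) = 0.22312
  −(0.17)·log₂(0.17) = 0.43459
Sum: 0.22312 + 0.43459 = 0.6577 bits.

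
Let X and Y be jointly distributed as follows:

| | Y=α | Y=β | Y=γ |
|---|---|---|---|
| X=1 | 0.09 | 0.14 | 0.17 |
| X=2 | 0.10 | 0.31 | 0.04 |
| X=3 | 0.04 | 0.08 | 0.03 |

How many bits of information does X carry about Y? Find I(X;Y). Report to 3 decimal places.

Marginals: p(X) = (0.4000, 0.4500, 0.1500), p(Y) = (0.2300, 0.5300, 0.2400).
I(X;Y) = H(X) + H(Y) − H(X,Y).
H(X) = 1.4577, H(Y) = 1.4672, H(X,Y) = 2.8151.
I(X;Y) = 1.4577 + 1.4672 − 2.8151 = 0.110 bits.

0.110 bits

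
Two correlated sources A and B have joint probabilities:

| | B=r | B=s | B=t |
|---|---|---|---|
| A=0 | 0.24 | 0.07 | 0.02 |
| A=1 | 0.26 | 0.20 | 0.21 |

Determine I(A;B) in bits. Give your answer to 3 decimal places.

0.095 bits

Marginals: p(A) = (0.3300, 0.6700), p(B) = (0.5000, 0.2700, 0.2300).
I(A;B) = H(A) + H(B) − H(A,B).
H(A) = 0.9149, H(B) = 1.4977, H(A,B) = 2.3181.
I(A;B) = 0.9149 + 1.4977 − 2.3181 = 0.095 bits.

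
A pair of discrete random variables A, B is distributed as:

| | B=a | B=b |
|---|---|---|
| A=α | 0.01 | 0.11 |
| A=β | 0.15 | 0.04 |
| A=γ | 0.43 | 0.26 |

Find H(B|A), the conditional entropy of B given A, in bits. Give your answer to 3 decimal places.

Marginals: p(A) = (0.1200, 0.1900, 0.6900), p(B) = (0.5900, 0.4100).
H(B|A) = Σ p(A) · H(B|A=·).
  A=α: p=0.1200, H(B|A=α) = 0.4138
  A=β: p=0.1900, H(B|A=β) = 0.7425
  A=γ: p=0.6900, H(B|A=γ) = 0.9558
Weighted sum = 0.850 bits.

0.850 bits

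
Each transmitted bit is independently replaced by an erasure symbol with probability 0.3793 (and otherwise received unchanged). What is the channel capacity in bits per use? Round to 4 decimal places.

Binary erasure channel: capacity C = 1 − ε.
C = 1 − 0.3793 = 0.6207 bits per channel use.

0.6207 bits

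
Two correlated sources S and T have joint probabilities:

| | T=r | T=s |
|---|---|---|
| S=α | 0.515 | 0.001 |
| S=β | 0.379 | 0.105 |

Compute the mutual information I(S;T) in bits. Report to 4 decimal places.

Marginals: p(S) = (0.5160, 0.4840), p(T) = (0.8940, 0.1060).
I(S;T) = Σ p(x,y)·log₂[p(x,y)/(p(x)p(y))].
  (α,r): 0.515·log₂(1.1164) = 0.08181
  (α,s): 0.001·log₂(0.0183) = -0.00577
  (β,r): 0.379·log₂(0.8759) = -0.07245
  (β,s): 0.105·log₂(2.0466) = 0.10849
Sum = 0.1121 bits.

0.1121 bits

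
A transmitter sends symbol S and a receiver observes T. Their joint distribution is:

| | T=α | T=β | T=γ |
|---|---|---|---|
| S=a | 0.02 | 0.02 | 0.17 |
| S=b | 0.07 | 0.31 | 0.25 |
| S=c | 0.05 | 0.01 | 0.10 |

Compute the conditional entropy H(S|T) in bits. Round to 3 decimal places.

Marginals: p(S) = (0.2100, 0.6300, 0.1600), p(T) = (0.1400, 0.3400, 0.5200).
H(S|T) = Σ p(T) · H(S|T=·).
  T=α: p=0.1400, H(S|T=α) = 1.4316
  T=β: p=0.3400, H(S|T=β) = 0.5116
  T=γ: p=0.5200, H(S|T=γ) = 1.4927
Weighted sum = 1.151 bits.

1.151 bits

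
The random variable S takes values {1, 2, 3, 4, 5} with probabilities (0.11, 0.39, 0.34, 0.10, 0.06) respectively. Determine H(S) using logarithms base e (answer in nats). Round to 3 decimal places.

H(S) = −Σ p·ln p.
  −(0.11)·ln(0.11) = 0.2428
  −(0.39)·ln(0.39) = 0.3672
  −(0.34)·ln(0.34) = 0.3668
  −(0.10)·ln(0.10) = 0.2303
  −(0.06)·ln(0.06) = 0.1688
Sum: 0.2428 + 0.3672 + 0.3668 + 0.2303 + 0.1688 = 1.376 nats.

1.376 nats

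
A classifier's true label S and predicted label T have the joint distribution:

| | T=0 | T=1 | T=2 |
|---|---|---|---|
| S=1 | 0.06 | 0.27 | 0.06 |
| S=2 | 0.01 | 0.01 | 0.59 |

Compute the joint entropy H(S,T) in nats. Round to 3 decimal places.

H(S,T) = −Σ p(x,y)·ln p(x,y) over all 6 cells.
  cell (1,0): −0.06·ln0.06 = 0.1688
  cell (1,1): −0.27·ln0.27 = 0.3535
  cell (1,2): −0.06·ln0.06 = 0.1688
  cell (2,0): −0.01·ln0.01 = 0.0461
  cell (2,1): −0.01·ln0.01 = 0.0461
  cell (2,2): −0.59·ln0.59 = 0.3113
Sum = 1.095 nats.

1.095 nats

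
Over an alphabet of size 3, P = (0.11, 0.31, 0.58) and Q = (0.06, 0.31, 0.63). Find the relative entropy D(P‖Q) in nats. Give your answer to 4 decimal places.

0.0187 nats

D(P‖Q) = Σ p·ln(p/q).
  0.11·ln(0.11/0.06) = 0.06667
  0.31·ln(0.31/0.31) = 0.00000
  0.58·ln(0.58/0.63) = -0.04796
D(P‖Q) = 0.0187 nats.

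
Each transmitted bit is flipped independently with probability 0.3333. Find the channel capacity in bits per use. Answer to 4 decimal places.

Binary symmetric channel: C = 1 − h₂(ε) where h₂ is the binary entropy function.
h₂(0.3333) = −0.3333·log₂0.3333 − 0.6667·log₂0.6667 = 0.9183.
C = 1 − 0.9183 = 0.0817 bits per channel use.

0.0817 bits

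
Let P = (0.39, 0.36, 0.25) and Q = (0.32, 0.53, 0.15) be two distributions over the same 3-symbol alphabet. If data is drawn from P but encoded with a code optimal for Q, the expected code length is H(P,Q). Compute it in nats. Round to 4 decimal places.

1.1472 nats

H(P,Q) = −Σ p·ln q.
  −0.39·ln(0.32) = 0.44438
  −0.36·ln(0.53) = 0.22856
  −0.25·ln(0.15) = 0.47428
H(P,Q) = 1.1472 nats.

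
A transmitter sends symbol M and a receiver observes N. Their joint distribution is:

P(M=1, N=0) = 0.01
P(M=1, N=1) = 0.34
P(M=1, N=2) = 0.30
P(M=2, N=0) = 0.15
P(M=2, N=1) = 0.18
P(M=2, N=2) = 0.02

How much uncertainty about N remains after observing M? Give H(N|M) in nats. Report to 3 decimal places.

0.798 nats

Chain rule: H(N|M) = H(M,N) − H(M).
Marginals: p(M) = (0.6500, 0.3500), p(N) = (0.1600, 0.5200, 0.3200).
H(M,N) = 1.4455 nats; H(M) = 0.6474 nats.
H(N|M) = 1.4455 − 0.6474 = 0.798 nats.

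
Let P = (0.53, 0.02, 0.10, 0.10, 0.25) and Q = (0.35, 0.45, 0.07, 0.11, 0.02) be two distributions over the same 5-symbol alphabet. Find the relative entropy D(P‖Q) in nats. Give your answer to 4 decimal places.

D(P‖Q) = Σ p·ln(p/q).
  0.53·ln(0.53/0.35) = 0.21992
  0.02·ln(0.02/0.45) = -0.06227
  0.10·ln(0.10/0.07) = 0.03567
  0.10·ln(0.10/0.11) = -0.00953
  0.25·ln(0.25/0.02) = 0.63143
D(P‖Q) = 0.8152 nats.

0.8152 nats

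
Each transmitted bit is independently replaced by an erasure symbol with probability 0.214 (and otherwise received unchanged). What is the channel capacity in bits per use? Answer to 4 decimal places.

Binary erasure channel: capacity C = 1 − ε.
C = 1 − 0.214 = 0.7860 bits per channel use.

0.7860 bits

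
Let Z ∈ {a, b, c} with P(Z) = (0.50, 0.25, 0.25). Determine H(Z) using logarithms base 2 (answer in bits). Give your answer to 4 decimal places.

1.5000 bits

H(Z) = −Σ p·log₂ p.
  −(0.50)·log₂(0.50) = 0.50000
  −(0.25)·log₂(0.25) = 0.50000
  −(0.25)·log₂(0.25) = 0.50000
Sum: 0.50000 + 0.50000 + 0.50000 = 1.5000 bits.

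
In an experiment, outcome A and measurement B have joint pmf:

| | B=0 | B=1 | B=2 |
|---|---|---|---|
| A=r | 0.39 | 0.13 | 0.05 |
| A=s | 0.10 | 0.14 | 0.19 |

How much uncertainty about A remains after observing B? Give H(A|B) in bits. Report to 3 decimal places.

0.805 bits

Chain rule: H(A|B) = H(A,B) − H(B).
Marginals: p(A) = (0.5700, 0.4300), p(B) = (0.4900, 0.2700, 0.2400).
H(A,B) = 2.3131 bits; H(B) = 1.5084 bits.
H(A|B) = 2.3131 − 1.5084 = 0.805 bits.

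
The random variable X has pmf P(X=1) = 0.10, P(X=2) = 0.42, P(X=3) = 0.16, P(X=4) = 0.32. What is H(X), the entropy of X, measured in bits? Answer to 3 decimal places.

H(X) = −Σ p·log₂ p.
  −(0.10)·log₂(0.10) = 0.3322
  −(0.42)·log₂(0.42) = 0.5256
  −(0.16)·log₂(0.16) = 0.4230
  −(0.32)·log₂(0.32) = 0.5260
Sum: 0.3322 + 0.5256 + 0.4230 + 0.5260 = 1.807 bits.

1.807 bits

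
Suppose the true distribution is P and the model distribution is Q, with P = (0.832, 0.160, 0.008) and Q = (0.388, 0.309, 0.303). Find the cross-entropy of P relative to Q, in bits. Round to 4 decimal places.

1.4213 bits

H(P,Q) = −Σ p·log₂ q.
  −0.832·log₂(0.388) = 1.13641
  −0.160·log₂(0.309) = 0.27109
  −0.008·log₂(0.303) = 0.01378
H(P,Q) = 1.4213 bits.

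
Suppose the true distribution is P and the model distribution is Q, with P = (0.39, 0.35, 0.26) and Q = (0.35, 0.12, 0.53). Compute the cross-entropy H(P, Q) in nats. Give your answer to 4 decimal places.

1.3166 nats

H(P,Q) = −Σ p·ln q.
  −0.39·ln(0.35) = 0.40943
  −0.35·ln(0.12) = 0.74209
  −0.26·ln(0.53) = 0.16507
H(P,Q) = 1.3166 nats.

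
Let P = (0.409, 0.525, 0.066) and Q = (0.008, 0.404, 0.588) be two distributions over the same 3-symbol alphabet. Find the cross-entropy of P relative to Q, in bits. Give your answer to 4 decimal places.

3.5860 bits

H(P,Q) = −Σ p·log₂ q.
  −0.409·log₂(0.008) = 2.84901
  −0.525·log₂(0.404) = 0.68648
  −0.066·log₂(0.588) = 0.05056
H(P,Q) = 3.5860 bits.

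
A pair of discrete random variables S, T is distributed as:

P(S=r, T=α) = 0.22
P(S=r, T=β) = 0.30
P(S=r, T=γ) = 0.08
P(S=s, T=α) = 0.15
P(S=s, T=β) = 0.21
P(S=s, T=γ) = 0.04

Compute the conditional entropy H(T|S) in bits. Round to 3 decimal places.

1.391 bits

Marginals: p(S) = (0.6000, 0.4000), p(T) = (0.3700, 0.5100, 0.1200).
H(T|S) = Σ p(S) · H(T|S=·).
  S=r: p=0.6000, H(T|S=r) = 1.4183
  S=s: p=0.4000, H(T|S=s) = 1.3509
Weighted sum = 1.391 bits.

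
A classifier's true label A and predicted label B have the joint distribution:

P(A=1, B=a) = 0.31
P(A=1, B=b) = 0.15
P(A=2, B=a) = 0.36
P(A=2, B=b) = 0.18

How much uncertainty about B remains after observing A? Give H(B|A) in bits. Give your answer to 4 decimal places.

0.9149 bits

Chain rule: H(B|A) = H(A,B) − H(A).
Marginals: p(A) = (0.4600, 0.5400), p(B) = (0.6700, 0.3300).
H(A,B) = 1.9103 bits; H(A) = 0.9954 bits.
H(B|A) = 1.9103 − 0.9954 = 0.9149 bits.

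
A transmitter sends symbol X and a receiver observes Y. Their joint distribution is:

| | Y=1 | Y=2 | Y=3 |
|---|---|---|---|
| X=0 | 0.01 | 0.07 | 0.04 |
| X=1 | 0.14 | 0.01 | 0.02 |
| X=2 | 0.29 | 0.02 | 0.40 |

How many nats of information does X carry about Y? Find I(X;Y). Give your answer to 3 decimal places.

Marginals: p(X) = (0.1200, 0.1700, 0.7100), p(Y) = (0.4400, 0.1000, 0.4600).
I(X;Y) = Σ p(x,y)·ln[p(x,y)/(p(x)p(y))].
  (0,1): 0.01·ln(0.1894) = -0.0166
  (0,2): 0.07·ln(5.8333) = 0.1235
  (0,3): 0.04·ln(0.7246) = -0.0129
  (1,1): 0.14·ln(1.8717) = 0.0878
  (1,2): 0.01·ln(0.5882) = -0.0053
  (1,3): 0.02·ln(0.2558) = -0.0273
  (2,1): 0.29·ln(0.9283) = -0.0216
  (2,2): 0.02·ln(0.2817) = -0.0253
  (2,3): 0.40·ln(1.2247) = 0.0811
Sum = 0.183 nats.

0.183 nats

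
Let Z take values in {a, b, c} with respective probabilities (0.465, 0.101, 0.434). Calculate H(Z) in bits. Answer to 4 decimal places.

H(Z) = −Σ p·log₂ p.
  −(0.465)·log₂(0.465) = 0.51368
  −(0.101)·log₂(0.101) = 0.33406
  −(0.434)·log₂(0.434) = 0.52264
Sum: 0.51368 + 0.33406 + 0.52264 = 1.3704 bits.

1.3704 bits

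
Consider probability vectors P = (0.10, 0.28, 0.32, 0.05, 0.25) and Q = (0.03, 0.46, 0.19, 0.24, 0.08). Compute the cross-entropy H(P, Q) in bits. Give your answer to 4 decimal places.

H(P,Q) = −Σ p·log₂ q.
  −0.10·log₂(0.03) = 0.50589
  −0.28·log₂(0.46) = 0.31368
  −0.32·log₂(0.19) = 0.76670
  −0.05·log₂(0.24) = 0.10294
  −0.25·log₂(0.08) = 0.91096
H(P,Q) = 2.6002 bits.

2.6002 bits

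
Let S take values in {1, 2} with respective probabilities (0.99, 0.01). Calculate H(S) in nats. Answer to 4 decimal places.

0.0560 nats

H(S) = −Σ p·ln p.
  −(0.99)·ln(0.99) = 0.00995
  −(0.01)·ln(0.01) = 0.04605
Sum: 0.00995 + 0.04605 = 0.0560 nats.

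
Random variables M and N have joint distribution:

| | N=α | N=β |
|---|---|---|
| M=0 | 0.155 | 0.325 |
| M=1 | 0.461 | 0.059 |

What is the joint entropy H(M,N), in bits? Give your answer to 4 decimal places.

H(M,N) = −Σ p(x,y)·log₂ p(x,y) over all 4 cells.
  cell (0,α): −0.155·log₂0.155 = 0.41690
  cell (0,β): −0.325·log₂0.325 = 0.52698
  cell (1,α): −0.461·log₂0.461 = 0.51501
  cell (1,β): −0.059·log₂0.059 = 0.24091
Sum = 1.6998 bits.

1.6998 bits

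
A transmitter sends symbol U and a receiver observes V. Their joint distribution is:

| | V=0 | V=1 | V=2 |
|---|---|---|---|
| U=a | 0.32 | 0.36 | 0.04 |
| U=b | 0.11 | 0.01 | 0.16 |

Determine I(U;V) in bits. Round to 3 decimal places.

Marginals: p(U) = (0.7200, 0.2800), p(V) = (0.4300, 0.3700, 0.2000).
I(U;V) = Σ p(x,y)·log₂[p(x,y)/(p(x)p(y))].
  (a,0): 0.32·log₂(1.0336) = 0.0153
  (a,1): 0.36·log₂(1.3514) = 0.1564
  (a,2): 0.04·log₂(0.2778) = -0.0739
  (b,0): 0.11·log₂(0.9136) = -0.0143
  (b,1): 0.01·log₂(0.0965) = -0.0337
  (b,2): 0.16·log₂(2.8571) = 0.2423
Sum = 0.292 bits.

0.292 bits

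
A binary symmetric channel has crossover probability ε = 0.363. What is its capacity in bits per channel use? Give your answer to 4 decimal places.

0.0549 bits

Binary symmetric channel: C = 1 − h₂(ε) where h₂ is the binary entropy function.
h₂(0.363) = −0.363·log₂0.363 − 0.637·log₂0.637 = 0.9451.
C = 1 − 0.9451 = 0.0549 bits per channel use.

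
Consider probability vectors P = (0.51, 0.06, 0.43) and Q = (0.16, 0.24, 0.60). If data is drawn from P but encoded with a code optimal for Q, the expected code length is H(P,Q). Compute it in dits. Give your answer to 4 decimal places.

H(P,Q) = −Σ p·log₁₀ q.
  −0.51·log₁₀(0.16) = 0.40590
  −0.06·log₁₀(0.24) = 0.03719
  −0.43·log₁₀(0.60) = 0.09539
H(P,Q) = 0.5385 dits.

0.5385 dits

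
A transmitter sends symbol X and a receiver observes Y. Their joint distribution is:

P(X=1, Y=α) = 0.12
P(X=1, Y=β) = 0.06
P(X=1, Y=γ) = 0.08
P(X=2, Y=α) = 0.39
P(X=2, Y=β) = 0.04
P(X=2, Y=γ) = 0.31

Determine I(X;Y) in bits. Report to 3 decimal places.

Marginals: p(X) = (0.2600, 0.7400), p(Y) = (0.5100, 0.1000, 0.3900).
I(X;Y) = H(X) + H(Y) − H(X,Y).
H(X) = 0.8267, H(Y) = 1.3574, H(X,Y) = 2.1415.
I(X;Y) = 0.8267 + 1.3574 − 2.1415 = 0.043 bits.

0.043 bits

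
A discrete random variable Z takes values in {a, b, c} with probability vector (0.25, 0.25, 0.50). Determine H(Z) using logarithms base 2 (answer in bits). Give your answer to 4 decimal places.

H(Z) = −Σ p·log₂ p.
  −(0.25)·log₂(0.25) = 0.50000
  −(0.25)·log₂(0.25) = 0.50000
  −(0.50)·log₂(0.50) = 0.50000
Sum: 0.50000 + 0.50000 + 0.50000 = 1.5000 bits.

1.5000 bits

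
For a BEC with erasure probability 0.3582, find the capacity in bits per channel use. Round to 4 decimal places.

0.6418 bits

Binary erasure channel: capacity C = 1 − ε.
C = 1 − 0.3582 = 0.6418 bits per channel use.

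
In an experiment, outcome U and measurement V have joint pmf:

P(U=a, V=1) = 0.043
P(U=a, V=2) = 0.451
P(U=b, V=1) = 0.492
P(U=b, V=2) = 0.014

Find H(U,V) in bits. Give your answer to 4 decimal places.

H(U,V) = −Σ p(x,y)·log₂ p(x,y) over all 4 cells.
  cell (a,1): −0.043·log₂0.043 = 0.19520
  cell (a,2): −0.451·log₂0.451 = 0.51811
  cell (b,1): −0.492·log₂0.492 = 0.50345
  cell (b,2): −0.014·log₂0.014 = 0.08622
Sum = 1.3030 bits.

1.3030 bits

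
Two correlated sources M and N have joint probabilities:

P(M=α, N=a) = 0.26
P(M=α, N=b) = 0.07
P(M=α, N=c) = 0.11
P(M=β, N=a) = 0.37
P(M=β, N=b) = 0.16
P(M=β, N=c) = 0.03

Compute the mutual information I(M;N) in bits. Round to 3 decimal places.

Marginals: p(M) = (0.4400, 0.5600), p(N) = (0.6300, 0.2300, 0.1400).
I(M;N) = Σ p(x,y)·log₂[p(x,y)/(p(x)p(y))].
  (α,a): 0.26·log₂(0.9380) = -0.0240
  (α,b): 0.07·log₂(0.6917) = -0.0372
  (α,c): 0.11·log₂(1.7857) = 0.0920
  (β,a): 0.37·log₂(1.0488) = 0.0254
  (β,b): 0.16·log₂(1.2422) = 0.0501
  (β,c): 0.03·log₂(0.3827) = -0.0416
Sum = 0.065 bits.

0.065 bits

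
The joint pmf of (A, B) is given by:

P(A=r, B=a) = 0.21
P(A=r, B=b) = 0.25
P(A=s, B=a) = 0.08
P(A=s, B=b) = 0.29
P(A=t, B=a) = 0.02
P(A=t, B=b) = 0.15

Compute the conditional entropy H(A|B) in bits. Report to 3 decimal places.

Marginals: p(A) = (0.4600, 0.3700, 0.1700), p(B) = (0.3100, 0.6900).
H(A|B) = Σ p(B) · H(A|B=·).
  B=a: p=0.3100, H(A|B=a) = 1.1400
  B=b: p=0.6900, H(A|B=b) = 1.5349
Weighted sum = 1.412 bits.

1.412 bits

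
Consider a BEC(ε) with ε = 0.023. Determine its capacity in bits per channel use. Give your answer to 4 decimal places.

Binary erasure channel: capacity C = 1 − ε.
C = 1 − 0.023 = 0.9770 bits per channel use.

0.9770 bits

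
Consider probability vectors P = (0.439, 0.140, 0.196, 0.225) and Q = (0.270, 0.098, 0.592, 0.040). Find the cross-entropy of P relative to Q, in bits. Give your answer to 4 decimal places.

2.4915 bits

H(P,Q) = −Σ p·log₂ q.
  −0.439·log₂(0.270) = 0.82926
  −0.140·log₂(0.098) = 0.46915
  −0.196·log₂(0.592) = 0.14824
  −0.225·log₂(0.040) = 1.04487
H(P,Q) = 2.4915 bits.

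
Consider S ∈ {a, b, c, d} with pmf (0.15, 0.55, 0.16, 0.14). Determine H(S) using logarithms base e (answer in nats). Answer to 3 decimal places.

H(S) = −Σ p·ln p.
  −(0.15)·ln(0.15) = 0.2846
  −(0.55)·ln(0.55) = 0.3288
  −(0.16)·ln(0.16) = 0.2932
  −(0.14)·ln(0.14) = 0.2753
Sum: 0.2846 + 0.3288 + 0.2932 + 0.2753 = 1.182 nats.

1.182 nats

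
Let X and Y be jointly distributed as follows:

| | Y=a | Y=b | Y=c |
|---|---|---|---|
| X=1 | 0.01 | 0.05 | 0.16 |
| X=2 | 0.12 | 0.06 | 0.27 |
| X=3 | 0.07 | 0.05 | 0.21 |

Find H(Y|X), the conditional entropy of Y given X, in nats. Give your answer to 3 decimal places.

0.871 nats

Marginals: p(X) = (0.2200, 0.4500, 0.3300), p(Y) = (0.2000, 0.1600, 0.6400).
H(Y|X) = Σ p(X) · H(Y|X=·).
  X=1: p=0.2200, H(Y|X=1) = 0.7088
  X=2: p=0.4500, H(Y|X=2) = 0.9276
  X=3: p=0.3300, H(Y|X=3) = 0.9025
Weighted sum = 0.871 nats.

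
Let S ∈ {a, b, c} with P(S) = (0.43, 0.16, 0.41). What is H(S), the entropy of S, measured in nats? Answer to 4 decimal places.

H(S) = −Σ p·ln p.
  −(0.43)·ln(0.43) = 0.36291
  −(0.16)·ln(0.16) = 0.29321
  −(0.41)·ln(0.41) = 0.36556
Sum: 0.36291 + 0.29321 + 0.36556 = 1.0217 nats.

1.0217 nats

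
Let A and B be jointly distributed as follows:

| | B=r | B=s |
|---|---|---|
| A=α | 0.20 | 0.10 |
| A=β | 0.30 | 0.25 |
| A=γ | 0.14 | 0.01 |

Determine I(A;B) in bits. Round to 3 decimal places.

0.067 bits

Marginals: p(A) = (0.3000, 0.5500, 0.1500), p(B) = (0.6400, 0.3600).
I(A;B) = H(A) + H(B) − H(A,B).
H(A) = 1.4060, H(B) = 0.9427, H(A,B) = 2.2812.
I(A;B) = 1.4060 + 0.9427 − 2.2812 = 0.067 bits.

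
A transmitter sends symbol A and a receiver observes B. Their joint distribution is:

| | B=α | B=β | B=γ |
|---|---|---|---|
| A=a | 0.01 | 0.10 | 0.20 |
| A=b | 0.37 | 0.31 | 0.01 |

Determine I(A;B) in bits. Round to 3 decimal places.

0.440 bits

Marginals: p(A) = (0.3100, 0.6900), p(B) = (0.3800, 0.4100, 0.2100).
I(A;B) = Σ p(x,y)·log₂[p(x,y)/(p(x)p(y))].
  (a,α): 0.01·log₂(0.0849) = -0.0356
  (a,β): 0.10·log₂(0.7868) = -0.0346
  (a,γ): 0.20·log₂(3.0722) = 0.3239
  (b,α): 0.37·log₂(1.4111) = 0.1838
  (b,β): 0.31·log₂(1.0958) = 0.0409
  (b,γ): 0.01·log₂(0.0690) = -0.0386
Sum = 0.440 bits.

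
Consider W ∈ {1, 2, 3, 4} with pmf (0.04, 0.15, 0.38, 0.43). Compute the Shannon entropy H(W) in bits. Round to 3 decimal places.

1.650 bits

H(W) = −Σ p·log₂ p.
  −(0.04)·log₂(0.04) = 0.1858
  −(0.15)·log₂(0.15) = 0.4105
  −(0.38)·log₂(0.38) = 0.5305
  −(0.43)·log₂(0.43) = 0.5236
Sum: 0.1858 + 0.4105 + 0.5305 + 0.5236 = 1.650 bits.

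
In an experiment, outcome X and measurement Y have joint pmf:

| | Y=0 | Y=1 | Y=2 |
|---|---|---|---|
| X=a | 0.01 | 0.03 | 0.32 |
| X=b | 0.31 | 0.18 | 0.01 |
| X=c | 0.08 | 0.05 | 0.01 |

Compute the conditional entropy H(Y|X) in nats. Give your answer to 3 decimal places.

0.642 nats

Chain rule: H(Y|X) = H(X,Y) − H(X).
Marginals: p(X) = (0.3600, 0.5000, 0.1400), p(Y) = (0.4000, 0.2600, 0.3400).
H(X,Y) = 1.6315 nats; H(X) = 0.9896 nats.
H(Y|X) = 1.6315 − 0.9896 = 0.642 nats.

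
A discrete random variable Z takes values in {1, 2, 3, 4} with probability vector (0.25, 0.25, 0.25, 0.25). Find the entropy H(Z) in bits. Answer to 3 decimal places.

2.000 bits

H(Z) = −Σ p·log₂ p.
  −(0.25)·log₂(0.25) = 0.5000
  −(0.25)·log₂(0.25) = 0.5000
  −(0.25)·log₂(0.25) = 0.5000
  −(0.25)·log₂(0.25) = 0.5000
Sum: 0.5000 + 0.5000 + 0.5000 + 0.5000 = 2.000 bits.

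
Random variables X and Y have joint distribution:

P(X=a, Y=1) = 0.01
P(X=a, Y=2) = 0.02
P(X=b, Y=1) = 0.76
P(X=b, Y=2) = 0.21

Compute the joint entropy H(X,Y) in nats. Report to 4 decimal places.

H(X,Y) = −Σ p(x,y)·ln p(x,y) over all 4 cells.
  cell (a,1): −0.01·ln0.01 = 0.04605
  cell (a,2): −0.02·ln0.02 = 0.07824
  cell (b,1): −0.76·ln0.76 = 0.20857
  cell (b,2): −0.21·ln0.21 = 0.32774
Sum = 0.6606 nats.

0.6606 nats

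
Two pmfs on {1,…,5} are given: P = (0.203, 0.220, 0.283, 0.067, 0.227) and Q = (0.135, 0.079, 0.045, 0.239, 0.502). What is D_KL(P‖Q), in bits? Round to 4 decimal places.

0.8124 bits

D(P‖Q) = Σ p·log₂(p/q).
  0.203·log₂(0.203/0.135) = 0.11947
  0.220·log₂(0.220/0.079) = 0.32507
  0.283·log₂(0.283/0.045) = 0.75074
  0.067·log₂(0.067/0.239) = -0.12293
  0.227·log₂(0.227/0.502) = -0.25991
D(P‖Q) = 0.8124 bits.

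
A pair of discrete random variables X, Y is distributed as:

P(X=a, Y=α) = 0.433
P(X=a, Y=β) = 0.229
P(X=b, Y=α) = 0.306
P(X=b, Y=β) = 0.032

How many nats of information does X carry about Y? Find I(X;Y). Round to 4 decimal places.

Marginals: p(X) = (0.6620, 0.3380), p(Y) = (0.7390, 0.2610).
I(X;Y) = H(X) + H(Y) − H(X,Y).
H(X) = 0.6397, H(Y) = 0.5741, H(X,Y) = 1.1725.
I(X;Y) = 0.6397 + 0.5741 − 1.1725 = 0.0413 nats.

0.0413 nats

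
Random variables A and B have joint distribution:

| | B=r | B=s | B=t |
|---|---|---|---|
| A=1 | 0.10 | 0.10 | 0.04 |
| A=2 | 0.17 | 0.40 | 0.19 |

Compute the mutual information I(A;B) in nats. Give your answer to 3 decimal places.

Marginals: p(A) = (0.2400, 0.7600), p(B) = (0.2700, 0.5000, 0.2300).
I(A;B) = H(A) + H(B) − H(A,B).
H(A) = 0.5511, H(B) = 1.0381, H(A,B) = 1.5726.
I(A;B) = 0.5511 + 1.0381 − 1.5726 = 0.017 nats.

0.017 nats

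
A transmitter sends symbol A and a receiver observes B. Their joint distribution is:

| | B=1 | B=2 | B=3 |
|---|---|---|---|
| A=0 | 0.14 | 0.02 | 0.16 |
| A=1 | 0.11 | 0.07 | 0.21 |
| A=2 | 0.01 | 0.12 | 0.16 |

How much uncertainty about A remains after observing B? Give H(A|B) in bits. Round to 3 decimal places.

1.418 bits

Chain rule: H(A|B) = H(A,B) − H(B).
Marginals: p(A) = (0.3200, 0.3900, 0.2900), p(B) = (0.2600, 0.2100, 0.5300).
H(A,B) = 2.8812 bits; H(B) = 1.4636 bits.
H(A|B) = 2.8812 − 1.4636 = 1.418 bits.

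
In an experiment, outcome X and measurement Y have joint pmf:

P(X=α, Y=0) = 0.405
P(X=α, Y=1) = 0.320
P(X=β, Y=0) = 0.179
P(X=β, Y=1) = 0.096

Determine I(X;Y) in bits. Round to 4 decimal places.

Marginals: p(X) = (0.7250, 0.2750), p(Y) = (0.5840, 0.4160).
I(X;Y) = Σ p(x,y)·log₂[p(x,y)/(p(x)p(y))].
  (α,0): 0.405·log₂(0.9565) = -0.02596
  (α,1): 0.320·log₂(1.0610) = 0.02734
  (β,0): 0.179·log₂(1.1146) = 0.02801
  (β,1): 0.096·log₂(0.8392) = -0.02429
Sum = 0.0051 bits.

0.0051 bits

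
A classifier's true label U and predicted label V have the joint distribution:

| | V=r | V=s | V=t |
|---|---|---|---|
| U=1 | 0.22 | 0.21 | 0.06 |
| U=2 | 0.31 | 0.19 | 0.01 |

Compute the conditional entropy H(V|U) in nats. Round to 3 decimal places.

0.861 nats

Chain rule: H(V|U) = H(U,V) − H(U).
Marginals: p(U) = (0.4900, 0.5100), p(V) = (0.5300, 0.4000, 0.0700).
H(U,V) = 1.5543 nats; H(U) = 0.6929 nats.
H(V|U) = 1.5543 − 0.6929 = 0.861 nats.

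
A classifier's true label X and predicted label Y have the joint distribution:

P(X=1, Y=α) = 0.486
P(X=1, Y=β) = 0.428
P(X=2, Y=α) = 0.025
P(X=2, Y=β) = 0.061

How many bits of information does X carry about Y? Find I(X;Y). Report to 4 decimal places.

Marginals: p(X) = (0.9140, 0.0860), p(Y) = (0.5110, 0.4890).
I(X;Y) = Σ p(x,y)·log₂[p(x,y)/(p(x)p(y))].
  (1,α): 0.486·log₂(1.0406) = 0.02788
  (1,β): 0.428·log₂(0.9576) = -0.02675
  (2,α): 0.025·log₂(0.5689) = -0.02035
  (2,β): 0.061·log₂(1.4505) = 0.03273
Sum = 0.0135 bits.

0.0135 bits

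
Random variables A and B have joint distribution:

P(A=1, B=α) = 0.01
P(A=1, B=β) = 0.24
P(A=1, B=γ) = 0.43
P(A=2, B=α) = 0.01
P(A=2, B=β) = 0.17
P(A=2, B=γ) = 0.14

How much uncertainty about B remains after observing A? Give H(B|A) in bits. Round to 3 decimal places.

1.078 bits

Chain rule: H(B|A) = H(A,B) − H(A).
Marginals: p(A) = (0.6800, 0.3200), p(B) = (0.0200, 0.4100, 0.5700).
H(A,B) = 1.9823 bits; H(A) = 0.9044 bits.
H(B|A) = 1.9823 − 0.9044 = 1.078 bits.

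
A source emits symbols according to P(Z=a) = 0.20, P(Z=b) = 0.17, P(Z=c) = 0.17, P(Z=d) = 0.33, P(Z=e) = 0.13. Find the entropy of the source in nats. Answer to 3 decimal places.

H(Z) = −Σ p·ln p.
  −(0.20)·ln(0.20) = 0.3219
  −(0.17)·ln(0.17) = 0.3012
  −(0.17)·ln(0.17) = 0.3012
  −(0.33)·ln(0.33) = 0.3659
  −(0.13)·ln(0.13) = 0.2652
Sum: 0.3219 + 0.3012 + 0.3012 + 0.3659 + 0.2652 = 1.555 nats.

1.555 nats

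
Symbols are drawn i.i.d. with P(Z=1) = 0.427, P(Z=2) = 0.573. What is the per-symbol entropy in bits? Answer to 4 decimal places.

0.9846 bits

H(Z) = −Σ p·log₂ p.
  −(0.427)·log₂(0.427) = 0.52422
  −(0.573)·log₂(0.573) = 0.46034
Sum: 0.52422 + 0.46034 = 0.9846 bits.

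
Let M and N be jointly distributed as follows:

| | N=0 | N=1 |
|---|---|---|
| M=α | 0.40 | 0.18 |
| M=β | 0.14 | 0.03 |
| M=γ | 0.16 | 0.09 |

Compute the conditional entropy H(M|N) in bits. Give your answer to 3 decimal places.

Marginals: p(M) = (0.5800, 0.1700, 0.2500), p(N) = (0.7000, 0.3000).
H(M|N) = Σ p(N) · H(M|N=·).
  N=0: p=0.7000, H(M|N=0) = 1.4124
  N=1: p=0.3000, H(M|N=1) = 1.2955
Weighted sum = 1.377 bits.

1.377 bits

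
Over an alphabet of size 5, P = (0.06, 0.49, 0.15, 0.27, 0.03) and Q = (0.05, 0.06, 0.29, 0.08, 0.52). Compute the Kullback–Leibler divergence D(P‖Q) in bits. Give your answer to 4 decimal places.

D(P‖Q) = Σ p·log₂(p/q).
  0.06·log₂(0.06/0.05) = 0.01578
  0.49·log₂(0.49/0.06) = 1.48458
  0.15·log₂(0.15/0.29) = -0.14266
  0.27·log₂(0.27/0.08) = 0.47382
  0.03·log₂(0.03/0.52) = -0.12346
D(P‖Q) = 1.7081 bits.

1.7081 bits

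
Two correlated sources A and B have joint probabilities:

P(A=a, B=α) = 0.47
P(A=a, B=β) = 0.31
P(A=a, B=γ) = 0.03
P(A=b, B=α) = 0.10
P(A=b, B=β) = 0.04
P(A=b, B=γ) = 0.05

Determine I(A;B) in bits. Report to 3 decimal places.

Marginals: p(A) = (0.8100, 0.1900), p(B) = (0.5700, 0.3500, 0.0800).
I(A;B) = Σ p(x,y)·log₂[p(x,y)/(p(x)p(y))].
  (a,α): 0.47·log₂(1.0180) = 0.0121
  (a,β): 0.31·log₂(1.0935) = 0.0400
  (a,γ): 0.03·log₂(0.4630) = -0.0333
  (b,α): 0.10·log₂(0.9234) = -0.0115
  (b,β): 0.04·log₂(0.6015) = -0.0293
  (b,γ): 0.05·log₂(3.2895) = 0.0859
Sum = 0.064 bits.

0.064 bits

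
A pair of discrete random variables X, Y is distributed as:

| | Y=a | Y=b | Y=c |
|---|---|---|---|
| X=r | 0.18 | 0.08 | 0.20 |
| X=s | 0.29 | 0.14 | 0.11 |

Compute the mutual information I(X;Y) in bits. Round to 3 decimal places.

Marginals: p(X) = (0.4600, 0.5400), p(Y) = (0.4700, 0.2200, 0.3100).
I(X;Y) = Σ p(x,y)·log₂[p(x,y)/(p(x)p(y))].
  (r,a): 0.18·log₂(0.8326) = -0.0476
  (r,b): 0.08·log₂(0.7905) = -0.0271
  (r,c): 0.20·log₂(1.4025) = 0.0976
  (s,a): 0.29·log₂(1.1426) = 0.0558
  (s,b): 0.14·log₂(1.1785) = 0.0332
  (s,c): 0.11·log₂(0.6571) = -0.0666
Sum = 0.045 bits.

0.045 bits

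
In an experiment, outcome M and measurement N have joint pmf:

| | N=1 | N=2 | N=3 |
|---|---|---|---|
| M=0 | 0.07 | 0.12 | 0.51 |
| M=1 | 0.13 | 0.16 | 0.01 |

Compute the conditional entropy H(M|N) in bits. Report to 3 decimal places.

Marginals: p(M) = (0.7000, 0.3000), p(N) = (0.2000, 0.2800, 0.5200).
H(M|N) = Σ p(N) · H(M|N=·).
  N=1: p=0.2000, H(M|N=1) = 0.9341
  N=2: p=0.2800, H(M|N=2) = 0.9852
  N=3: p=0.5200, H(M|N=3) = 0.1371
Weighted sum = 0.534 bits.

0.534 bits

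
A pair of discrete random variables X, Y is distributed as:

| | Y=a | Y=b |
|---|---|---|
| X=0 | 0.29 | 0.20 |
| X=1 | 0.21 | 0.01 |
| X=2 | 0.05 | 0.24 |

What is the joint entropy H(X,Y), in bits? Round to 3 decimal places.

H(X,Y) = −Σ p(x,y)·log₂ p(x,y) over all 6 cells.
  cell (0,a): −0.29·log₂0.29 = 0.5179
  cell (0,b): −0.20·log₂0.20 = 0.4644
  cell (1,a): −0.21·log₂0.21 = 0.4728
  cell (1,b): −0.01·log₂0.01 = 0.0664
  cell (2,a): −0.05·log₂0.05 = 0.2161
  cell (2,b): −0.24·log₂0.24 = 0.4941
Sum = 2.232 bits.

2.232 bits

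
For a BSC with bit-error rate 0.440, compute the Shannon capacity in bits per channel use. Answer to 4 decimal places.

0.0104 bits

Binary symmetric channel: C = 1 − h₂(ε) where h₂ is the binary entropy function.
h₂(0.440) = −0.440·log₂0.440 − 0.560·log₂0.560 = 0.9896.
C = 1 − 0.9896 = 0.0104 bits per channel use.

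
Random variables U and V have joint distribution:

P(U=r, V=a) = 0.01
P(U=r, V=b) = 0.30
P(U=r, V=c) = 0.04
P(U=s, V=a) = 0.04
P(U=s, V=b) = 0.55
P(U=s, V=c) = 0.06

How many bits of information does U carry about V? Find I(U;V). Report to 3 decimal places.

0.005 bits

Marginals: p(U) = (0.3500, 0.6500), p(V) = (0.0500, 0.8500, 0.1000).
I(U;V) = H(U) + H(V) − H(U,V).
H(U) = 0.9341, H(V) = 0.7476, H(U,V) = 1.6769.
I(U;V) = 0.9341 + 0.7476 − 1.6769 = 0.005 bits.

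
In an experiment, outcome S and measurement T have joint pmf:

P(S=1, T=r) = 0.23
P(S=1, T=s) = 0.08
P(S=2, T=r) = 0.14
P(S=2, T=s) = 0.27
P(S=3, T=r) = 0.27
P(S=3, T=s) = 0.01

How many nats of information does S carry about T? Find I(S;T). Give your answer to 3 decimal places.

0.170 nats

Marginals: p(S) = (0.3100, 0.4100, 0.2800), p(T) = (0.6400, 0.3600).
I(S;T) = Σ p(x,y)·ln[p(x,y)/(p(x)p(y))].
  (1,r): 0.23·ln(1.1593) = 0.0340
  (1,s): 0.08·ln(0.7168) = -0.0266
  (2,r): 0.14·ln(0.5335) = -0.0880
  (2,s): 0.27·ln(1.8293) = 0.1631
  (3,r): 0.27·ln(1.5067) = 0.1107
  (3,s): 0.01·ln(0.0992) = -0.0231
Sum = 0.170 nats.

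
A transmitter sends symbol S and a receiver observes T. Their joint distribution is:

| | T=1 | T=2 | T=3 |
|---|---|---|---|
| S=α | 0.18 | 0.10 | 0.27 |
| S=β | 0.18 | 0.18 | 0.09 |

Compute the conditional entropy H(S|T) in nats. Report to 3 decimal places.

Marginals: p(S) = (0.5500, 0.4500), p(T) = (0.3600, 0.2800, 0.3600).
H(S|T) = Σ p(T) · H(S|T=·).
  T=1: p=0.3600, H(S|T=1) = 0.6931
  T=2: p=0.2800, H(S|T=2) = 0.6518
  T=3: p=0.3600, H(S|T=3) = 0.5623
Weighted sum = 0.634 nats.

0.634 nats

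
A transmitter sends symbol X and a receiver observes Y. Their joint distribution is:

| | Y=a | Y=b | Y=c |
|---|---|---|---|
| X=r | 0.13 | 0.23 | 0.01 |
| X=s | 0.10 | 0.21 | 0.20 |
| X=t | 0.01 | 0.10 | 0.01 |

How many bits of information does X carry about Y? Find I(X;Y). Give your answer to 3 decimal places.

Marginals: p(X) = (0.3700, 0.5100, 0.1200), p(Y) = (0.2400, 0.5400, 0.2200).
I(X;Y) = H(X) + H(Y) − H(X,Y).
H(X) = 1.3932, H(Y) = 1.4548, H(X,Y) = 2.6712.
I(X;Y) = 1.3932 + 1.4548 − 2.6712 = 0.177 bits.

0.177 bits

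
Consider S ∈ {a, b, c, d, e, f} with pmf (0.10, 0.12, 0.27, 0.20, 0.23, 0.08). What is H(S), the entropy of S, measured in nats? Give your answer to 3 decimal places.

1.700 nats

H(S) = −Σ p·ln p.
  −(0.10)·ln(0.10) = 0.2303
  −(0.12)·ln(0.12) = 0.2544
  −(0.27)·ln(0.27) = 0.3535
  −(0.20)·ln(0.20) = 0.3219
  −(0.23)·ln(0.23) = 0.3380
  −(0.08)·ln(0.08) = 0.2021
Sum: 0.2303 + 0.2544 + 0.3535 + 0.3219 + 0.3380 + 0.2021 = 1.700 nats.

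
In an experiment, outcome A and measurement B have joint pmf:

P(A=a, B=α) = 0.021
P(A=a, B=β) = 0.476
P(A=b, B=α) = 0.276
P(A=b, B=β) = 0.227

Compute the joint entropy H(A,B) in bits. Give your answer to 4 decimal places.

H(A,B) = −Σ p(x,y)·log₂ p(x,y) over all 4 cells.
  cell (a,α): −0.021·log₂0.021 = 0.11704
  cell (a,β): −0.476·log₂0.476 = 0.50978
  cell (b,α): −0.276·log₂0.276 = 0.51260
  cell (b,β): −0.227·log₂0.227 = 0.48561
Sum = 1.6250 bits.

1.6250 bits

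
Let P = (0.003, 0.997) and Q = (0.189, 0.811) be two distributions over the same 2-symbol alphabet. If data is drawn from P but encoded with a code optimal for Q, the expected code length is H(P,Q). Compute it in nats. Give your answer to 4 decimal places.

0.2139 nats

H(P,Q) = −Σ p·ln q.
  −0.003·ln(0.189) = 0.00500
  −0.997·ln(0.811) = 0.20886
H(P,Q) = 0.2139 nats.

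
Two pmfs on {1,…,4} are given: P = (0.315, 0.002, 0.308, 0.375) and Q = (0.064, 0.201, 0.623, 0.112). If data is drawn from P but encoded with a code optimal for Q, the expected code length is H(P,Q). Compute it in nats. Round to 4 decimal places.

1.8358 nats

H(P,Q) = −Σ p·ln q.
  −0.315·ln(0.064) = 0.86589
  −0.002·ln(0.201) = 0.00321
  −0.308·ln(0.623) = 0.14575
  −0.375·ln(0.112) = 0.82097
H(P,Q) = 1.8358 nats.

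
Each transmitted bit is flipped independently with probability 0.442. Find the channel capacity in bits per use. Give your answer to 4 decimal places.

0.0097 bits

Binary symmetric channel: C = 1 − h₂(ε) where h₂ is the binary entropy function.
h₂(0.442) = −0.442·log₂0.442 − 0.558·log₂0.558 = 0.9903.
C = 1 − 0.9903 = 0.0097 bits per channel use.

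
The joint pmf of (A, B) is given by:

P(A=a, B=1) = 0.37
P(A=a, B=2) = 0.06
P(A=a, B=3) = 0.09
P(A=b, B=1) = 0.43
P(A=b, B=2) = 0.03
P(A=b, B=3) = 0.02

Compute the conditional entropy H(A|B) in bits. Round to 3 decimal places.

0.955 bits

Marginals: p(A) = (0.5200, 0.4800), p(B) = (0.8000, 0.0900, 0.1100).
H(A|B) = Σ p(B) · H(A|B=·).
  B=1: p=0.8000, H(A|B=1) = 0.9959
  B=2: p=0.0900, H(A|B=2) = 0.9183
  B=3: p=0.1100, H(A|B=3) = 0.6840
Weighted sum = 0.955 bits.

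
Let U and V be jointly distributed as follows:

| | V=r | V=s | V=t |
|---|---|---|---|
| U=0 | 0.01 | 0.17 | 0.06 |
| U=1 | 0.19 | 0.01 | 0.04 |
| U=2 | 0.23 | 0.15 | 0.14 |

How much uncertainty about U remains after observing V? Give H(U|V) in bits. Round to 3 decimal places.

Chain rule: H(U|V) = H(U,V) − H(V).
Marginals: p(U) = (0.2400, 0.2400, 0.5200), p(V) = (0.4300, 0.3300, 0.2400).
H(U,V) = 2.7473 bits; H(V) = 1.5455 bits.
H(U|V) = 2.7473 − 1.5455 = 1.202 bits.

1.202 bits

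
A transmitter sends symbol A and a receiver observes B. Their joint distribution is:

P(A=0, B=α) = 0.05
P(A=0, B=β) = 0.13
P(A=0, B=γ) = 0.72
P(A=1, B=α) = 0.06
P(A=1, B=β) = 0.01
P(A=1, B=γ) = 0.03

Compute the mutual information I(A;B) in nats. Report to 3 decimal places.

Marginals: p(A) = (0.9000, 0.1000), p(B) = (0.1100, 0.1400, 0.7500).
I(A;B) = H(A) + H(B) − H(A,B).
H(A) = 0.3251, H(B) = 0.7338, H(A,B) = 0.9716.
I(A;B) = 0.3251 + 0.7338 − 0.9716 = 0.087 nats.

0.087 nats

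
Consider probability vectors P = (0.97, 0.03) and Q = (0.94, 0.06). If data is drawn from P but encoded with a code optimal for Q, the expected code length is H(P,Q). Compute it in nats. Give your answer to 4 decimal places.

H(P,Q) = −Σ p·ln q.
  −0.97·ln(0.94) = 0.06002
  −0.03·ln(0.06) = 0.08440
H(P,Q) = 0.1444 nats.

0.1444 nats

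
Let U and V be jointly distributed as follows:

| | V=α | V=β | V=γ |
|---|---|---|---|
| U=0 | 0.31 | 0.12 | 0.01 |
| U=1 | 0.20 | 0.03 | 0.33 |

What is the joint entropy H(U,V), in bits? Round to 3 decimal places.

H(U,V) = −Σ p(x,y)·log₂ p(x,y) over all 6 cells.
  cell (0,α): −0.31·log₂0.31 = 0.5238
  cell (0,β): −0.12·log₂0.12 = 0.3671
  cell (0,γ): −0.01·log₂0.01 = 0.0664
  cell (1,α): −0.20·log₂0.20 = 0.4644
  cell (1,β): −0.03·log₂0.03 = 0.1518
  cell (1,γ): −0.33·log₂0.33 = 0.5278
Sum = 2.101 bits.

2.101 bits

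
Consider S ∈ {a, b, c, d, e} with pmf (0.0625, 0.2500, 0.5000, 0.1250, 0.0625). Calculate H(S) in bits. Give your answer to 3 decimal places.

1.875 bits

H(S) = −Σ p·log₂ p.
  −(0.0625)·log₂(0.0625) = 0.2500
  −(0.2500)·log₂(0.2500) = 0.5000
  −(0.5000)·log₂(0.5000) = 0.5000
  −(0.1250)·log₂(0.1250) = 0.3750
  −(0.0625)·log₂(0.0625) = 0.2500
Sum: 0.2500 + 0.5000 + 0.5000 + 0.3750 + 0.2500 = 1.875 bits.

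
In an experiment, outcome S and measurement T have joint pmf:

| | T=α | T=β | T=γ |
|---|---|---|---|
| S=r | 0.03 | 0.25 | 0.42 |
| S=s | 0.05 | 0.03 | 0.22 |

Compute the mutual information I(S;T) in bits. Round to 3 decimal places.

0.073 bits

Marginals: p(S) = (0.7000, 0.3000), p(T) = (0.0800, 0.2800, 0.6400).
I(S;T) = Σ p(x,y)·log₂[p(x,y)/(p(x)p(y))].
  (r,α): 0.03·log₂(0.5357) = -0.0270
  (r,β): 0.25·log₂(1.2755) = 0.0878
  (r,γ): 0.42·log₂(0.9375) = -0.0391
  (s,α): 0.05·log₂(2.0833) = 0.0529
  (s,β): 0.03·log₂(0.3571) = -0.0446
  (s,γ): 0.22·log₂(1.1458) = 0.0432
Sum = 0.073 bits.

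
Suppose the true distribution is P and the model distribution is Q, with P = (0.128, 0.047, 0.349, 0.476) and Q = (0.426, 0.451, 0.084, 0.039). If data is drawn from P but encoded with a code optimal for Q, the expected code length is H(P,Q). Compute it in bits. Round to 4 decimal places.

3.6866 bits

H(P,Q) = −Σ p·log₂ q.
  −0.128·log₂(0.426) = 0.15758
  −0.047·log₂(0.451) = 0.05399
  −0.349·log₂(0.084) = 1.24714
  −0.476·log₂(0.039) = 2.22786
H(P,Q) = 3.6866 bits.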